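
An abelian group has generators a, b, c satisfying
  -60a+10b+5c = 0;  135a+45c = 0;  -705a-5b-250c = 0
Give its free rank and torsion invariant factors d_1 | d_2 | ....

Answer: M ≅ ℤ/5 ⊕ ℤ/15 ⊕ ℤ/45

Derivation:
rank_ℚ(R)=3; free=3−3=0
SNF(R) diag = [5, 15, 45] → torsion [5, 15, 45]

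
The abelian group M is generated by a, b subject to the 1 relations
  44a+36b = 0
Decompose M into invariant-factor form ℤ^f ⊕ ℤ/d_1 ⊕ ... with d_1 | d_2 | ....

Answer: M ≅ ℤ^1 ⊕ ℤ/4

Derivation:
rank_ℚ(R)=1; free=2−1=1
SNF(R) diag = [4] → torsion [4]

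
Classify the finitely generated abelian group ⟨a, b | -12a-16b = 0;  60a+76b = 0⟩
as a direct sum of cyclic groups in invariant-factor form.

rank_ℚ(R)=2; free=2−2=0
SNF(R) diag = [4, 12] → torsion [4, 12]

Answer: M ≅ ℤ/4 ⊕ ℤ/12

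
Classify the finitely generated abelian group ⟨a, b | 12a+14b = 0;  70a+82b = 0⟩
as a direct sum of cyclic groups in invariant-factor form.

rank_ℚ(R)=2; free=2−2=0
SNF(R) diag = [2, 2] → torsion [2, 2]

Answer: M ≅ ℤ/2 ⊕ ℤ/2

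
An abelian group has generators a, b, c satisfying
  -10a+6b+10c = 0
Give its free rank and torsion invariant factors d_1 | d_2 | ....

Answer: M ≅ ℤ^2 ⊕ ℤ/2

Derivation:
rank_ℚ(R)=1; free=3−1=2
SNF(R) diag = [2] → torsion [2]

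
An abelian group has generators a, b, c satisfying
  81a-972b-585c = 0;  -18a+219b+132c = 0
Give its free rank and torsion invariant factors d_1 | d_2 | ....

Answer: M ≅ ℤ^1 ⊕ ℤ/3 ⊕ ℤ/9

Derivation:
rank_ℚ(R)=2; free=3−2=1
SNF(R) diag = [3, 9] → torsion [3, 9]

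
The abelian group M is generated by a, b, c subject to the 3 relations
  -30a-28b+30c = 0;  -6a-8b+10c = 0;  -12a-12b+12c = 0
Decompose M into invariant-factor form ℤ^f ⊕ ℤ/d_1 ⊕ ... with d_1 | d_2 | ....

Answer: M ≅ ℤ/2 ⊕ ℤ/4 ⊕ ℤ/12

Derivation:
rank_ℚ(R)=3; free=3−3=0
SNF(R) diag = [2, 4, 12] → torsion [2, 4, 12]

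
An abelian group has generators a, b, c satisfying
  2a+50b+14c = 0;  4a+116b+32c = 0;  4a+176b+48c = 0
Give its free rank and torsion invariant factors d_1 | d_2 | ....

Answer: M ≅ ℤ/2 ⊕ ℤ/4 ⊕ ℤ/4

Derivation:
rank_ℚ(R)=3; free=3−3=0
SNF(R) diag = [2, 4, 4] → torsion [2, 4, 4]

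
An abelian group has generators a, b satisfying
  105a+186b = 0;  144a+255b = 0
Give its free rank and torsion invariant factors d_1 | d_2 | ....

rank_ℚ(R)=2; free=2−2=0
SNF(R) diag = [3, 3] → torsion [3, 3]

Answer: M ≅ ℤ/3 ⊕ ℤ/3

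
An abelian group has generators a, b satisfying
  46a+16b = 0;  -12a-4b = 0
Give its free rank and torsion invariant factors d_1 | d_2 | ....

rank_ℚ(R)=2; free=2−2=0
SNF(R) diag = [2, 4] → torsion [2, 4]

Answer: M ≅ ℤ/2 ⊕ ℤ/4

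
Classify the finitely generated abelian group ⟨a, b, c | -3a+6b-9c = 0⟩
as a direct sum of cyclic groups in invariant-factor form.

Answer: M ≅ ℤ^2 ⊕ ℤ/3

Derivation:
rank_ℚ(R)=1; free=3−1=2
SNF(R) diag = [3] → torsion [3]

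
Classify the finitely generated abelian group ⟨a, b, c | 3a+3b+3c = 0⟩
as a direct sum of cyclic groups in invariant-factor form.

Answer: M ≅ ℤ^2 ⊕ ℤ/3

Derivation:
rank_ℚ(R)=1; free=3−1=2
SNF(R) diag = [3] → torsion [3]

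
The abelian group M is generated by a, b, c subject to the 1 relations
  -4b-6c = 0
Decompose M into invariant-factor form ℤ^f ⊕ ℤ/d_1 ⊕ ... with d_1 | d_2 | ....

Answer: M ≅ ℤ^2 ⊕ ℤ/2

Derivation:
rank_ℚ(R)=1; free=3−1=2
SNF(R) diag = [2] → torsion [2]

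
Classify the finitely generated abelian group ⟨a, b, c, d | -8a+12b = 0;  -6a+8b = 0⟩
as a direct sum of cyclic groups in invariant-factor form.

rank_ℚ(R)=2; free=4−2=2
SNF(R) diag = [2, 4] → torsion [2, 4]

Answer: M ≅ ℤ^2 ⊕ ℤ/2 ⊕ ℤ/4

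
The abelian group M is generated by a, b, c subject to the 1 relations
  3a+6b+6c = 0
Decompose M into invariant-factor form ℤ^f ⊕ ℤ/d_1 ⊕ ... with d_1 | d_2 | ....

rank_ℚ(R)=1; free=3−1=2
SNF(R) diag = [3] → torsion [3]

Answer: M ≅ ℤ^2 ⊕ ℤ/3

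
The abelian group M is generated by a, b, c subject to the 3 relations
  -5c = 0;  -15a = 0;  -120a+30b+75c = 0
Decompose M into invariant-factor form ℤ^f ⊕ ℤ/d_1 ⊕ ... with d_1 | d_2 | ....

Answer: M ≅ ℤ/5 ⊕ ℤ/15 ⊕ ℤ/30

Derivation:
rank_ℚ(R)=3; free=3−3=0
SNF(R) diag = [5, 15, 30] → torsion [5, 15, 30]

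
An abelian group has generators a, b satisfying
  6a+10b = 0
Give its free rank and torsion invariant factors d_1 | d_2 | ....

rank_ℚ(R)=1; free=2−1=1
SNF(R) diag = [2] → torsion [2]

Answer: M ≅ ℤ^1 ⊕ ℤ/2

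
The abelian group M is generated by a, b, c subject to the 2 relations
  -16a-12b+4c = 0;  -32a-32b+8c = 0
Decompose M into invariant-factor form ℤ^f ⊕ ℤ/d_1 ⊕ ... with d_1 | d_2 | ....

rank_ℚ(R)=2; free=3−2=1
SNF(R) diag = [4, 8] → torsion [4, 8]

Answer: M ≅ ℤ^1 ⊕ ℤ/4 ⊕ ℤ/8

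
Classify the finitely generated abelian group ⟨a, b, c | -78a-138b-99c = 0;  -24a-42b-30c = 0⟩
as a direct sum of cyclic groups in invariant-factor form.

Answer: M ≅ ℤ^1 ⊕ ℤ/3 ⊕ ℤ/6

Derivation:
rank_ℚ(R)=2; free=3−2=1
SNF(R) diag = [3, 6] → torsion [3, 6]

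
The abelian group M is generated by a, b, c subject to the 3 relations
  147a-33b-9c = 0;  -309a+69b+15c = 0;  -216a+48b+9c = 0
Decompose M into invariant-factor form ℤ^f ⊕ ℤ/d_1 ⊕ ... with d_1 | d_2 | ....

rank_ℚ(R)=3; free=3−3=0
SNF(R) diag = [3, 3, 6] → torsion [3, 3, 6]

Answer: M ≅ ℤ/3 ⊕ ℤ/3 ⊕ ℤ/6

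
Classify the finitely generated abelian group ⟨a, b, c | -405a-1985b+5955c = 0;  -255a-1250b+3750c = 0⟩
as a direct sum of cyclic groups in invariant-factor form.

Answer: M ≅ ℤ^1 ⊕ ℤ/5 ⊕ ℤ/15

Derivation:
rank_ℚ(R)=2; free=3−2=1
SNF(R) diag = [5, 15] → torsion [5, 15]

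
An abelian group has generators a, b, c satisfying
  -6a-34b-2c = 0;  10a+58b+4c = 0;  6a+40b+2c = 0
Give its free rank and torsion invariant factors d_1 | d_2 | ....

Answer: M ≅ ℤ/2 ⊕ ℤ/2 ⊕ ℤ/6

Derivation:
rank_ℚ(R)=3; free=3−3=0
SNF(R) diag = [2, 2, 6] → torsion [2, 2, 6]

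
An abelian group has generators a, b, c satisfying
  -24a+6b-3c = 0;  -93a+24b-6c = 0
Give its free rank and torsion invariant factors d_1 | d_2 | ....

Answer: M ≅ ℤ^1 ⊕ ℤ/3 ⊕ ℤ/3

Derivation:
rank_ℚ(R)=2; free=3−2=1
SNF(R) diag = [3, 3] → torsion [3, 3]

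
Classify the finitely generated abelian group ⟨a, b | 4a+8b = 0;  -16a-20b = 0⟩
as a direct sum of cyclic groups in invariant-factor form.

rank_ℚ(R)=2; free=2−2=0
SNF(R) diag = [4, 12] → torsion [4, 12]

Answer: M ≅ ℤ/4 ⊕ ℤ/12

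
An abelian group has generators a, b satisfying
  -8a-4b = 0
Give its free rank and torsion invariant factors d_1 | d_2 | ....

Answer: M ≅ ℤ^1 ⊕ ℤ/4

Derivation:
rank_ℚ(R)=1; free=2−1=1
SNF(R) diag = [4] → torsion [4]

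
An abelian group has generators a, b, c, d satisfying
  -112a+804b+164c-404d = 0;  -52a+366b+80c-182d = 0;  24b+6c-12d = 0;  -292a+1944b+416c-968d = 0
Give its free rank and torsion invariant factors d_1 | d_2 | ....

Answer: M ≅ ℤ/2 ⊕ ℤ/6 ⊕ ℤ/12 ⊕ ℤ/24

Derivation:
rank_ℚ(R)=4; free=4−4=0
SNF(R) diag = [2, 6, 12, 24] → torsion [2, 6, 12, 24]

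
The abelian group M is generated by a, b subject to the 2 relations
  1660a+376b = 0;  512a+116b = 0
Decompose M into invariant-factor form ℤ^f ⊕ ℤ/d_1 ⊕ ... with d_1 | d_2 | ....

Answer: M ≅ ℤ/4 ⊕ ℤ/12

Derivation:
rank_ℚ(R)=2; free=2−2=0
SNF(R) diag = [4, 12] → torsion [4, 12]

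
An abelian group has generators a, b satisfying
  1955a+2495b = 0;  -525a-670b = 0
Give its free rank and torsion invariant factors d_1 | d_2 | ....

rank_ℚ(R)=2; free=2−2=0
SNF(R) diag = [5, 5] → torsion [5, 5]

Answer: M ≅ ℤ/5 ⊕ ℤ/5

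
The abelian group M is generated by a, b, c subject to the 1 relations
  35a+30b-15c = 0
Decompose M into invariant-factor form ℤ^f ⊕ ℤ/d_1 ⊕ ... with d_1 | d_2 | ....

Answer: M ≅ ℤ^2 ⊕ ℤ/5

Derivation:
rank_ℚ(R)=1; free=3−1=2
SNF(R) diag = [5] → torsion [5]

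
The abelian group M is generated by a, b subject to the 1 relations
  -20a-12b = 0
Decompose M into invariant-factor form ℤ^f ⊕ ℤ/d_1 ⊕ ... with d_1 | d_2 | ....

rank_ℚ(R)=1; free=2−1=1
SNF(R) diag = [4] → torsion [4]

Answer: M ≅ ℤ^1 ⊕ ℤ/4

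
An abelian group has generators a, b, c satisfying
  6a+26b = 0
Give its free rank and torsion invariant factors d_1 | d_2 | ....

rank_ℚ(R)=1; free=3−1=2
SNF(R) diag = [2] → torsion [2]

Answer: M ≅ ℤ^2 ⊕ ℤ/2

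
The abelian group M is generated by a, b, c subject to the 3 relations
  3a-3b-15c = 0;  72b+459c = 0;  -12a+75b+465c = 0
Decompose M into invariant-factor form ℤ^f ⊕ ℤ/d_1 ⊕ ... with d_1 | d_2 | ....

Answer: M ≅ ℤ/3 ⊕ ℤ/9 ⊕ ℤ/27

Derivation:
rank_ℚ(R)=3; free=3−3=0
SNF(R) diag = [3, 9, 27] → torsion [3, 9, 27]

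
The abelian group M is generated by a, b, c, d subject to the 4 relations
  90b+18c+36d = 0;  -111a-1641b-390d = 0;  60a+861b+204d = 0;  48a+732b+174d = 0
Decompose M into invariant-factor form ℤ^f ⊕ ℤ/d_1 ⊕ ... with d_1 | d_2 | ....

rank_ℚ(R)=4; free=4−4=0
SNF(R) diag = [3, 9, 18, 54] → torsion [3, 9, 18, 54]

Answer: M ≅ ℤ/3 ⊕ ℤ/9 ⊕ ℤ/18 ⊕ ℤ/54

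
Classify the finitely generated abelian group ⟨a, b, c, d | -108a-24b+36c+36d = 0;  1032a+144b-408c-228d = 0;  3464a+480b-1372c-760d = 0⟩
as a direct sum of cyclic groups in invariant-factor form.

rank_ℚ(R)=3; free=4−3=1
SNF(R) diag = [4, 12, 36] → torsion [4, 12, 36]

Answer: M ≅ ℤ^1 ⊕ ℤ/4 ⊕ ℤ/12 ⊕ ℤ/36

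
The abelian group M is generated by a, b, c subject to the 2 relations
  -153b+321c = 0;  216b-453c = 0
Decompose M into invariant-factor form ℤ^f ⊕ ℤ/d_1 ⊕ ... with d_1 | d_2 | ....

rank_ℚ(R)=2; free=3−2=1
SNF(R) diag = [3, 9] → torsion [3, 9]

Answer: M ≅ ℤ^1 ⊕ ℤ/3 ⊕ ℤ/9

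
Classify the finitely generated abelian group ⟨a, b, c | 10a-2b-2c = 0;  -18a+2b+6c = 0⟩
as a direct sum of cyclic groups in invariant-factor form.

Answer: M ≅ ℤ^1 ⊕ ℤ/2 ⊕ ℤ/4

Derivation:
rank_ℚ(R)=2; free=3−2=1
SNF(R) diag = [2, 4] → torsion [2, 4]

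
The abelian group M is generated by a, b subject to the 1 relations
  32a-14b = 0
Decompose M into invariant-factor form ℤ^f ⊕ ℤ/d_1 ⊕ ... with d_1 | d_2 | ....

rank_ℚ(R)=1; free=2−1=1
SNF(R) diag = [2] → torsion [2]

Answer: M ≅ ℤ^1 ⊕ ℤ/2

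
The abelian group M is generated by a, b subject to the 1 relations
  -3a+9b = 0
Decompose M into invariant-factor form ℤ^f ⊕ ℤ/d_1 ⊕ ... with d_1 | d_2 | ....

Answer: M ≅ ℤ^1 ⊕ ℤ/3

Derivation:
rank_ℚ(R)=1; free=2−1=1
SNF(R) diag = [3] → torsion [3]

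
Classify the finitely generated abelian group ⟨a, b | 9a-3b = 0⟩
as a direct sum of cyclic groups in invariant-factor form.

rank_ℚ(R)=1; free=2−1=1
SNF(R) diag = [3] → torsion [3]

Answer: M ≅ ℤ^1 ⊕ ℤ/3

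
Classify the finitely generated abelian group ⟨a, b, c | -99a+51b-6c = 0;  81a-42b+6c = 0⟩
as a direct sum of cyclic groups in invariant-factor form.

rank_ℚ(R)=2; free=3−2=1
SNF(R) diag = [3, 9] → torsion [3, 9]

Answer: M ≅ ℤ^1 ⊕ ℤ/3 ⊕ ℤ/9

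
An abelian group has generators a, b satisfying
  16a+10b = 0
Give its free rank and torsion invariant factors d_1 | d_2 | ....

rank_ℚ(R)=1; free=2−1=1
SNF(R) diag = [2] → torsion [2]

Answer: M ≅ ℤ^1 ⊕ ℤ/2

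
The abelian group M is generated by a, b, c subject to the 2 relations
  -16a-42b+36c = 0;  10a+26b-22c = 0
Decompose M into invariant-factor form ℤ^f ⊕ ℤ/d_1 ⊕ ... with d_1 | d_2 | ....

Answer: M ≅ ℤ^1 ⊕ ℤ/2 ⊕ ℤ/2

Derivation:
rank_ℚ(R)=2; free=3−2=1
SNF(R) diag = [2, 2] → torsion [2, 2]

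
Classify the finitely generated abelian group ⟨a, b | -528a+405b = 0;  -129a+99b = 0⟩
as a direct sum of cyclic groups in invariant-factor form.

Answer: M ≅ ℤ/3 ⊕ ℤ/9

Derivation:
rank_ℚ(R)=2; free=2−2=0
SNF(R) diag = [3, 9] → torsion [3, 9]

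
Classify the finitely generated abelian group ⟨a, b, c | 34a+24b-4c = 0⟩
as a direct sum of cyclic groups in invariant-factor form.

Answer: M ≅ ℤ^2 ⊕ ℤ/2

Derivation:
rank_ℚ(R)=1; free=3−1=2
SNF(R) diag = [2] → torsion [2]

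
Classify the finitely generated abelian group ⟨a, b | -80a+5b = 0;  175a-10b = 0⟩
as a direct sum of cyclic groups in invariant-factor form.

rank_ℚ(R)=2; free=2−2=0
SNF(R) diag = [5, 15] → torsion [5, 15]

Answer: M ≅ ℤ/5 ⊕ ℤ/15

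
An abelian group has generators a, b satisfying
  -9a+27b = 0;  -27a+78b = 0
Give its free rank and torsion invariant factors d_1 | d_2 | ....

Answer: M ≅ ℤ/3 ⊕ ℤ/9

Derivation:
rank_ℚ(R)=2; free=2−2=0
SNF(R) diag = [3, 9] → torsion [3, 9]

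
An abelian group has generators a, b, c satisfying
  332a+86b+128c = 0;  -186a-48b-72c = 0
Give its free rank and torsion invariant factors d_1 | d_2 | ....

Answer: M ≅ ℤ^1 ⊕ ℤ/2 ⊕ ℤ/6

Derivation:
rank_ℚ(R)=2; free=3−2=1
SNF(R) diag = [2, 6] → torsion [2, 6]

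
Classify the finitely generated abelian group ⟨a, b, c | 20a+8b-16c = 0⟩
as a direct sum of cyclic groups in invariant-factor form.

Answer: M ≅ ℤ^2 ⊕ ℤ/4

Derivation:
rank_ℚ(R)=1; free=3−1=2
SNF(R) diag = [4] → torsion [4]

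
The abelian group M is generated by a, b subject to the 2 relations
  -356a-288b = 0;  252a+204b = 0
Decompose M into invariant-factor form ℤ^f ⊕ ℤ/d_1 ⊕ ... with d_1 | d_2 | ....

rank_ℚ(R)=2; free=2−2=0
SNF(R) diag = [4, 12] → torsion [4, 12]

Answer: M ≅ ℤ/4 ⊕ ℤ/12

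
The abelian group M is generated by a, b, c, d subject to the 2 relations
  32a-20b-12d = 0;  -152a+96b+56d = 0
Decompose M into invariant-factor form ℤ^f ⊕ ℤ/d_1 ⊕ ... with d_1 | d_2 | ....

Answer: M ≅ ℤ^2 ⊕ ℤ/4 ⊕ ℤ/8

Derivation:
rank_ℚ(R)=2; free=4−2=2
SNF(R) diag = [4, 8] → torsion [4, 8]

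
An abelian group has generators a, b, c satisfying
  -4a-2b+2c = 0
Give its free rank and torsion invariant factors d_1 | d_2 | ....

rank_ℚ(R)=1; free=3−1=2
SNF(R) diag = [2] → torsion [2]

Answer: M ≅ ℤ^2 ⊕ ℤ/2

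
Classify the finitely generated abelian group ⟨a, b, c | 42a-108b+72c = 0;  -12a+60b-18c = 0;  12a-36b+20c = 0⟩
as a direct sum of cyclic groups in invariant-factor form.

rank_ℚ(R)=3; free=3−3=0
SNF(R) diag = [2, 6, 12] → torsion [2, 6, 12]

Answer: M ≅ ℤ/2 ⊕ ℤ/6 ⊕ ℤ/12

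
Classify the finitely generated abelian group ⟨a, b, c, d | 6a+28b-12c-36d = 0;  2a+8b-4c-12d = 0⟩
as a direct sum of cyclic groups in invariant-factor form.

Answer: M ≅ ℤ^2 ⊕ ℤ/2 ⊕ ℤ/4

Derivation:
rank_ℚ(R)=2; free=4−2=2
SNF(R) diag = [2, 4] → torsion [2, 4]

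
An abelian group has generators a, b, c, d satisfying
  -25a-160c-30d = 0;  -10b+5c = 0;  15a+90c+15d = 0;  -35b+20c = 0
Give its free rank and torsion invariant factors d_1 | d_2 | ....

rank_ℚ(R)=4; free=4−4=0
SNF(R) diag = [5, 5, 5, 15] → torsion [5, 5, 5, 15]

Answer: M ≅ ℤ/5 ⊕ ℤ/5 ⊕ ℤ/5 ⊕ ℤ/15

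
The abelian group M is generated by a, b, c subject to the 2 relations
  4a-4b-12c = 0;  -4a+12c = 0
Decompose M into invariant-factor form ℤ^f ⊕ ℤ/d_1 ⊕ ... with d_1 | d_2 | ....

Answer: M ≅ ℤ^1 ⊕ ℤ/4 ⊕ ℤ/4

Derivation:
rank_ℚ(R)=2; free=3−2=1
SNF(R) diag = [4, 4] → torsion [4, 4]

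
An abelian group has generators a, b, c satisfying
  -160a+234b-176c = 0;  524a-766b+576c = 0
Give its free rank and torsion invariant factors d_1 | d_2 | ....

rank_ℚ(R)=2; free=3−2=1
SNF(R) diag = [2, 4] → torsion [2, 4]

Answer: M ≅ ℤ^1 ⊕ ℤ/2 ⊕ ℤ/4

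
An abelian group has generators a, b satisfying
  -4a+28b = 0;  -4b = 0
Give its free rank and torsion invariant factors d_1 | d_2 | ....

Answer: M ≅ ℤ/4 ⊕ ℤ/4

Derivation:
rank_ℚ(R)=2; free=2−2=0
SNF(R) diag = [4, 4] → torsion [4, 4]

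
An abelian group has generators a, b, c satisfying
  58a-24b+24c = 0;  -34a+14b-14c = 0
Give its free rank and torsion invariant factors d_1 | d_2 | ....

Answer: M ≅ ℤ^1 ⊕ ℤ/2 ⊕ ℤ/2

Derivation:
rank_ℚ(R)=2; free=3−2=1
SNF(R) diag = [2, 2] → torsion [2, 2]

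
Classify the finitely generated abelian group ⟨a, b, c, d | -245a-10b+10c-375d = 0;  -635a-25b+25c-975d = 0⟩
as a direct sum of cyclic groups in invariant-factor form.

Answer: M ≅ ℤ^2 ⊕ ℤ/5 ⊕ ℤ/15

Derivation:
rank_ℚ(R)=2; free=4−2=2
SNF(R) diag = [5, 15] → torsion [5, 15]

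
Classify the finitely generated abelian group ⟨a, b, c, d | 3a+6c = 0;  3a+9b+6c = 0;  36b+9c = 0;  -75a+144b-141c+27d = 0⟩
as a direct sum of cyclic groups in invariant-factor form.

rank_ℚ(R)=4; free=4−4=0
SNF(R) diag = [3, 9, 9, 27] → torsion [3, 9, 9, 27]

Answer: M ≅ ℤ/3 ⊕ ℤ/9 ⊕ ℤ/9 ⊕ ℤ/27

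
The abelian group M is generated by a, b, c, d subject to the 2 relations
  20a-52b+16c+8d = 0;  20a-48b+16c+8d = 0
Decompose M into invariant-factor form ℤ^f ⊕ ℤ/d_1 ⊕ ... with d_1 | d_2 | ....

rank_ℚ(R)=2; free=4−2=2
SNF(R) diag = [4, 4] → torsion [4, 4]

Answer: M ≅ ℤ^2 ⊕ ℤ/4 ⊕ ℤ/4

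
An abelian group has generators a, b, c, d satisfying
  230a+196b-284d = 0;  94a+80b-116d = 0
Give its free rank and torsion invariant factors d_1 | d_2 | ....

Answer: M ≅ ℤ^2 ⊕ ℤ/2 ⊕ ℤ/4

Derivation:
rank_ℚ(R)=2; free=4−2=2
SNF(R) diag = [2, 4] → torsion [2, 4]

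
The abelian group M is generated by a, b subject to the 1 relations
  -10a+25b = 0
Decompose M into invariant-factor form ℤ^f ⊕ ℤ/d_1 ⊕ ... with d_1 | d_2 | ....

rank_ℚ(R)=1; free=2−1=1
SNF(R) diag = [5] → torsion [5]

Answer: M ≅ ℤ^1 ⊕ ℤ/5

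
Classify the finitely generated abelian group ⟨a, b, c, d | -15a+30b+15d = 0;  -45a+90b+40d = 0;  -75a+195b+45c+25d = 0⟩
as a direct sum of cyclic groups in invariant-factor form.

rank_ℚ(R)=3; free=4−3=1
SNF(R) diag = [5, 15, 45] → torsion [5, 15, 45]

Answer: M ≅ ℤ^1 ⊕ ℤ/5 ⊕ ℤ/15 ⊕ ℤ/45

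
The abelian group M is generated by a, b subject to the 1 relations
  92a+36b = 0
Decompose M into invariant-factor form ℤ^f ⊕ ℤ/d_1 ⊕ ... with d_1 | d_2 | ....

Answer: M ≅ ℤ^1 ⊕ ℤ/4

Derivation:
rank_ℚ(R)=1; free=2−1=1
SNF(R) diag = [4] → torsion [4]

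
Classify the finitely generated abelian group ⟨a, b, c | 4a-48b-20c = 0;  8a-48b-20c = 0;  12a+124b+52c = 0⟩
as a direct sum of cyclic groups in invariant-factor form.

Answer: M ≅ ℤ/4 ⊕ ℤ/4 ⊕ ℤ/4

Derivation:
rank_ℚ(R)=3; free=3−3=0
SNF(R) diag = [4, 4, 4] → torsion [4, 4, 4]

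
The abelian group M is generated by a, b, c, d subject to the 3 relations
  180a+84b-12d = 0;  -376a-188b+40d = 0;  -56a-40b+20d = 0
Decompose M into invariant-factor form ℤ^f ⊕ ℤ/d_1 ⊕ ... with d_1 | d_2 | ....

Answer: M ≅ ℤ^1 ⊕ ℤ/4 ⊕ ℤ/12 ⊕ ℤ/12

Derivation:
rank_ℚ(R)=3; free=4−3=1
SNF(R) diag = [4, 12, 12] → torsion [4, 12, 12]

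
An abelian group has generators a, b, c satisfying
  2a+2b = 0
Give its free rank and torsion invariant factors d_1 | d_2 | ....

Answer: M ≅ ℤ^2 ⊕ ℤ/2

Derivation:
rank_ℚ(R)=1; free=3−1=2
SNF(R) diag = [2] → torsion [2]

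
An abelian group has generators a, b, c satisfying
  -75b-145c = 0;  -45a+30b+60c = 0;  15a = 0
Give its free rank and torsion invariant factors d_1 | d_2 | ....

Answer: M ≅ ℤ/5 ⊕ ℤ/15 ⊕ ℤ/30

Derivation:
rank_ℚ(R)=3; free=3−3=0
SNF(R) diag = [5, 15, 30] → torsion [5, 15, 30]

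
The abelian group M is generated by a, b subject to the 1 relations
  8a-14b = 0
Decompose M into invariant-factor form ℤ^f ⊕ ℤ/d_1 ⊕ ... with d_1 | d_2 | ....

Answer: M ≅ ℤ^1 ⊕ ℤ/2

Derivation:
rank_ℚ(R)=1; free=2−1=1
SNF(R) diag = [2] → torsion [2]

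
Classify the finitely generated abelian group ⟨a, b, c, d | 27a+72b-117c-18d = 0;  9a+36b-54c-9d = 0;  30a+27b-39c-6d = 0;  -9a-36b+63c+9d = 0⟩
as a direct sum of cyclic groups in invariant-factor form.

rank_ℚ(R)=4; free=4−4=0
SNF(R) diag = [3, 9, 9, 9] → torsion [3, 9, 9, 9]

Answer: M ≅ ℤ/3 ⊕ ℤ/9 ⊕ ℤ/9 ⊕ ℤ/9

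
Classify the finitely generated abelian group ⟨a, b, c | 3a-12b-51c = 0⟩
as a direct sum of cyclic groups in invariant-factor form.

Answer: M ≅ ℤ^2 ⊕ ℤ/3

Derivation:
rank_ℚ(R)=1; free=3−1=2
SNF(R) diag = [3] → torsion [3]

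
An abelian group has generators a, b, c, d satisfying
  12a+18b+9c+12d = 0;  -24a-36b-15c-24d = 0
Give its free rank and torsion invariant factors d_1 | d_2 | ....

Answer: M ≅ ℤ^2 ⊕ ℤ/3 ⊕ ℤ/6

Derivation:
rank_ℚ(R)=2; free=4−2=2
SNF(R) diag = [3, 6] → torsion [3, 6]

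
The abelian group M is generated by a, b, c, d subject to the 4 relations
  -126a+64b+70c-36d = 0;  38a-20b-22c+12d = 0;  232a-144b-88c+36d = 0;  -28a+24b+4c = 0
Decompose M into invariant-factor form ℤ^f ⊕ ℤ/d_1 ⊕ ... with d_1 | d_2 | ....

Answer: M ≅ ℤ/2 ⊕ ℤ/4 ⊕ ℤ/12 ⊕ ℤ/24

Derivation:
rank_ℚ(R)=4; free=4−4=0
SNF(R) diag = [2, 4, 12, 24] → torsion [2, 4, 12, 24]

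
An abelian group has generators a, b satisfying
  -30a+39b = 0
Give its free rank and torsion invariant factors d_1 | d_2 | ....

rank_ℚ(R)=1; free=2−1=1
SNF(R) diag = [3] → torsion [3]

Answer: M ≅ ℤ^1 ⊕ ℤ/3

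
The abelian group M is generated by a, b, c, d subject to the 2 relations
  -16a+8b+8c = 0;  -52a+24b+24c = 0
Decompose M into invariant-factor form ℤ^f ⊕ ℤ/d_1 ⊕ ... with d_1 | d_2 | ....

Answer: M ≅ ℤ^2 ⊕ ℤ/4 ⊕ ℤ/8

Derivation:
rank_ℚ(R)=2; free=4−2=2
SNF(R) diag = [4, 8] → torsion [4, 8]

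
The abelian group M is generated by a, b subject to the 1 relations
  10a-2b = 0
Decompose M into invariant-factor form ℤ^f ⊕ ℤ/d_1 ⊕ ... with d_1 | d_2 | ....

Answer: M ≅ ℤ^1 ⊕ ℤ/2

Derivation:
rank_ℚ(R)=1; free=2−1=1
SNF(R) diag = [2] → torsion [2]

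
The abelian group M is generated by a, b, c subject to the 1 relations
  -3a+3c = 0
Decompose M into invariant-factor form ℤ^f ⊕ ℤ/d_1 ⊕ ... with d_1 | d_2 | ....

rank_ℚ(R)=1; free=3−1=2
SNF(R) diag = [3] → torsion [3]

Answer: M ≅ ℤ^2 ⊕ ℤ/3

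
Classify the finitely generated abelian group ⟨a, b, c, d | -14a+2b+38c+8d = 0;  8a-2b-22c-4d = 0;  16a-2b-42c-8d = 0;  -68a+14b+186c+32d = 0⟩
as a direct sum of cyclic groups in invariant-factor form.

Answer: M ≅ ℤ/2 ⊕ ℤ/2 ⊕ ℤ/4 ⊕ ℤ/4

Derivation:
rank_ℚ(R)=4; free=4−4=0
SNF(R) diag = [2, 2, 4, 4] → torsion [2, 2, 4, 4]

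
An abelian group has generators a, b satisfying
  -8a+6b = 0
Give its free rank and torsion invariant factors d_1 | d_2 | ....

Answer: M ≅ ℤ^1 ⊕ ℤ/2

Derivation:
rank_ℚ(R)=1; free=2−1=1
SNF(R) diag = [2] → torsion [2]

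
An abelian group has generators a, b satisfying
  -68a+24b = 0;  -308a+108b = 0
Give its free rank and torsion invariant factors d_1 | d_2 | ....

Answer: M ≅ ℤ/4 ⊕ ℤ/12

Derivation:
rank_ℚ(R)=2; free=2−2=0
SNF(R) diag = [4, 12] → torsion [4, 12]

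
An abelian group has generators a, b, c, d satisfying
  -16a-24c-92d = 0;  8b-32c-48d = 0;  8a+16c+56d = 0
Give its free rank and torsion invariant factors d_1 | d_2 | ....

Answer: M ≅ ℤ^1 ⊕ ℤ/4 ⊕ ℤ/8 ⊕ ℤ/8

Derivation:
rank_ℚ(R)=3; free=4−3=1
SNF(R) diag = [4, 8, 8] → torsion [4, 8, 8]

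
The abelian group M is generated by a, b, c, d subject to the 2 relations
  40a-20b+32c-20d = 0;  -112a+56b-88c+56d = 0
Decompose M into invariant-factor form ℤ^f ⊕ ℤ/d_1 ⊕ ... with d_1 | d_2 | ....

rank_ℚ(R)=2; free=4−2=2
SNF(R) diag = [4, 8] → torsion [4, 8]

Answer: M ≅ ℤ^2 ⊕ ℤ/4 ⊕ ℤ/8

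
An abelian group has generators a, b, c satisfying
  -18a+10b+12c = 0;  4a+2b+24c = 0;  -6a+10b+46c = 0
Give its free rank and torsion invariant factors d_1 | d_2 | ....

rank_ℚ(R)=3; free=3−3=0
SNF(R) diag = [2, 2, 2] → torsion [2, 2, 2]

Answer: M ≅ ℤ/2 ⊕ ℤ/2 ⊕ ℤ/2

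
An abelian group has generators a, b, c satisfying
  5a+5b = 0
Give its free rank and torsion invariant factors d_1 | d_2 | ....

rank_ℚ(R)=1; free=3−1=2
SNF(R) diag = [5] → torsion [5]

Answer: M ≅ ℤ^2 ⊕ ℤ/5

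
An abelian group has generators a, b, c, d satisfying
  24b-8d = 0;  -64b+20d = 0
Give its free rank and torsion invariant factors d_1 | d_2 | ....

rank_ℚ(R)=2; free=4−2=2
SNF(R) diag = [4, 8] → torsion [4, 8]

Answer: M ≅ ℤ^2 ⊕ ℤ/4 ⊕ ℤ/8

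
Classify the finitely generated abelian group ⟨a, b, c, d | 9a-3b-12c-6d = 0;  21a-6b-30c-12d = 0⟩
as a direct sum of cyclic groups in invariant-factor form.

rank_ℚ(R)=2; free=4−2=2
SNF(R) diag = [3, 3] → torsion [3, 3]

Answer: M ≅ ℤ^2 ⊕ ℤ/3 ⊕ ℤ/3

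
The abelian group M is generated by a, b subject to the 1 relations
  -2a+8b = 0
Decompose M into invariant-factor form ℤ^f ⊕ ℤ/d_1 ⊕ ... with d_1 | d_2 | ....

rank_ℚ(R)=1; free=2−1=1
SNF(R) diag = [2] → torsion [2]

Answer: M ≅ ℤ^1 ⊕ ℤ/2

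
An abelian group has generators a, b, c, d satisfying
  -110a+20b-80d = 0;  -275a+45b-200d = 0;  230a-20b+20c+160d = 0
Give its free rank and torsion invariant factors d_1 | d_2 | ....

rank_ℚ(R)=3; free=4−3=1
SNF(R) diag = [5, 10, 20] → torsion [5, 10, 20]

Answer: M ≅ ℤ^1 ⊕ ℤ/5 ⊕ ℤ/10 ⊕ ℤ/20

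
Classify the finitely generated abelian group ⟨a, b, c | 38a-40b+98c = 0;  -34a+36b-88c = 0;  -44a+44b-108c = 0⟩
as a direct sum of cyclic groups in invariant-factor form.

rank_ℚ(R)=3; free=3−3=0
SNF(R) diag = [2, 2, 4] → torsion [2, 2, 4]

Answer: M ≅ ℤ/2 ⊕ ℤ/2 ⊕ ℤ/4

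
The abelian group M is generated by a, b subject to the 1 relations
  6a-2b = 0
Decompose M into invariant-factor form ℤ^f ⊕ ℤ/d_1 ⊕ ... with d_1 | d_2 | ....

rank_ℚ(R)=1; free=2−1=1
SNF(R) diag = [2] → torsion [2]

Answer: M ≅ ℤ^1 ⊕ ℤ/2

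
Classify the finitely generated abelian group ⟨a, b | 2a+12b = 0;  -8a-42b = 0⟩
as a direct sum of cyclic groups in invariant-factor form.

rank_ℚ(R)=2; free=2−2=0
SNF(R) diag = [2, 6] → torsion [2, 6]

Answer: M ≅ ℤ/2 ⊕ ℤ/6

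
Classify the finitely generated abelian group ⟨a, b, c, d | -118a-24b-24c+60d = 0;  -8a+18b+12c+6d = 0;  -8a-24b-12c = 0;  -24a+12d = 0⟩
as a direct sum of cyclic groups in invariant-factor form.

Answer: M ≅ ℤ/2 ⊕ ℤ/6 ⊕ ℤ/12 ⊕ ℤ/12

Derivation:
rank_ℚ(R)=4; free=4−4=0
SNF(R) diag = [2, 6, 12, 12] → torsion [2, 6, 12, 12]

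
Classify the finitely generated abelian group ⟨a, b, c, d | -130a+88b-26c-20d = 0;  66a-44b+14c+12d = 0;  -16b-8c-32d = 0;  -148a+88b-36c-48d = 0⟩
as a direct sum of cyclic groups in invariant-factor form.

rank_ℚ(R)=4; free=4−4=0
SNF(R) diag = [2, 4, 8, 8] → torsion [2, 4, 8, 8]

Answer: M ≅ ℤ/2 ⊕ ℤ/4 ⊕ ℤ/8 ⊕ ℤ/8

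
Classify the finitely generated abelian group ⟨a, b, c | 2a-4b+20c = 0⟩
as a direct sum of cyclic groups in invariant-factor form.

rank_ℚ(R)=1; free=3−1=2
SNF(R) diag = [2] → torsion [2]

Answer: M ≅ ℤ^2 ⊕ ℤ/2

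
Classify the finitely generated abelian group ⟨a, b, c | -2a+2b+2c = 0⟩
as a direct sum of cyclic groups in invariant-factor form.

Answer: M ≅ ℤ^2 ⊕ ℤ/2

Derivation:
rank_ℚ(R)=1; free=3−1=2
SNF(R) diag = [2] → torsion [2]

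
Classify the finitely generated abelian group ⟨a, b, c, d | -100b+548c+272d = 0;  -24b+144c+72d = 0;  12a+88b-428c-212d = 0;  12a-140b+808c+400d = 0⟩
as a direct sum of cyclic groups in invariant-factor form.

Answer: M ≅ ℤ/4 ⊕ ℤ/12 ⊕ ℤ/12 ⊕ ℤ/24

Derivation:
rank_ℚ(R)=4; free=4−4=0
SNF(R) diag = [4, 12, 12, 24] → torsion [4, 12, 12, 24]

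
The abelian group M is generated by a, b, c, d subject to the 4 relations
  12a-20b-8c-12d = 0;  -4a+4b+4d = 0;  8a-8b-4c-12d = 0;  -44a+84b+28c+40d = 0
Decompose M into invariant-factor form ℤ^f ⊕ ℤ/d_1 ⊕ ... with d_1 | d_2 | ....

rank_ℚ(R)=4; free=4−4=0
SNF(R) diag = [4, 4, 8, 8] → torsion [4, 4, 8, 8]

Answer: M ≅ ℤ/4 ⊕ ℤ/4 ⊕ ℤ/8 ⊕ ℤ/8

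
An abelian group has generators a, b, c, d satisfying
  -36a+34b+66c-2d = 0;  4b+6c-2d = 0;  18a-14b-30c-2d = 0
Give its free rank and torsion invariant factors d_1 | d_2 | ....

Answer: M ≅ ℤ^1 ⊕ ℤ/2 ⊕ ℤ/6 ⊕ ℤ/18

Derivation:
rank_ℚ(R)=3; free=4−3=1
SNF(R) diag = [2, 6, 18] → torsion [2, 6, 18]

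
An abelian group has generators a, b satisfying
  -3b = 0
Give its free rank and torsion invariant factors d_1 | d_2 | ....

rank_ℚ(R)=1; free=2−1=1
SNF(R) diag = [3] → torsion [3]

Answer: M ≅ ℤ^1 ⊕ ℤ/3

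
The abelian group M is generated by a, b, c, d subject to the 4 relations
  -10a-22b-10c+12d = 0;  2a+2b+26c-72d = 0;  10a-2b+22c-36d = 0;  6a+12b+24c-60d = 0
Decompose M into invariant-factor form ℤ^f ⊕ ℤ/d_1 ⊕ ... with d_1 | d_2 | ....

rank_ℚ(R)=4; free=4−4=0
SNF(R) diag = [2, 6, 12, 12] → torsion [2, 6, 12, 12]

Answer: M ≅ ℤ/2 ⊕ ℤ/6 ⊕ ℤ/12 ⊕ ℤ/12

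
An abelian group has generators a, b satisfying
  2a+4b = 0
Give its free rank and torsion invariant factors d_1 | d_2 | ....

Answer: M ≅ ℤ^1 ⊕ ℤ/2

Derivation:
rank_ℚ(R)=1; free=2−1=1
SNF(R) diag = [2] → torsion [2]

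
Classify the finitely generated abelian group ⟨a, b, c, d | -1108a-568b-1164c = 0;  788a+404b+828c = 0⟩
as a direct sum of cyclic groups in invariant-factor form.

Answer: M ≅ ℤ^2 ⊕ ℤ/4 ⊕ ℤ/12

Derivation:
rank_ℚ(R)=2; free=4−2=2
SNF(R) diag = [4, 12] → torsion [4, 12]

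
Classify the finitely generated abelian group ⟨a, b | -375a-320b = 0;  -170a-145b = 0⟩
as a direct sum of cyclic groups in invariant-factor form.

Answer: M ≅ ℤ/5 ⊕ ℤ/5

Derivation:
rank_ℚ(R)=2; free=2−2=0
SNF(R) diag = [5, 5] → torsion [5, 5]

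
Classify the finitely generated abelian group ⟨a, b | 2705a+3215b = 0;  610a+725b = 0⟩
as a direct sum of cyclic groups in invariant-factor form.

rank_ℚ(R)=2; free=2−2=0
SNF(R) diag = [5, 5] → torsion [5, 5]

Answer: M ≅ ℤ/5 ⊕ ℤ/5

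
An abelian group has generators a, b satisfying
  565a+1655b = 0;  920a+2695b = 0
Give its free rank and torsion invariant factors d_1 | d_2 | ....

rank_ℚ(R)=2; free=2−2=0
SNF(R) diag = [5, 15] → torsion [5, 15]

Answer: M ≅ ℤ/5 ⊕ ℤ/15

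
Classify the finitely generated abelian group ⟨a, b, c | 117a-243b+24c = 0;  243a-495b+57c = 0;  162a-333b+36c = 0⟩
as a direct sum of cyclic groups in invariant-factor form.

Answer: M ≅ ℤ/3 ⊕ ℤ/9 ⊕ ℤ/9

Derivation:
rank_ℚ(R)=3; free=3−3=0
SNF(R) diag = [3, 9, 9] → torsion [3, 9, 9]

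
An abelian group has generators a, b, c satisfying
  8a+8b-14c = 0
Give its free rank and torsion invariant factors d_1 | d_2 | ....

rank_ℚ(R)=1; free=3−1=2
SNF(R) diag = [2] → torsion [2]

Answer: M ≅ ℤ^2 ⊕ ℤ/2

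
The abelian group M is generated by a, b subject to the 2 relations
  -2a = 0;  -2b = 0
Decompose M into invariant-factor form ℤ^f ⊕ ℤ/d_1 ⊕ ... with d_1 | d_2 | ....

Answer: M ≅ ℤ/2 ⊕ ℤ/2

Derivation:
rank_ℚ(R)=2; free=2−2=0
SNF(R) diag = [2, 2] → torsion [2, 2]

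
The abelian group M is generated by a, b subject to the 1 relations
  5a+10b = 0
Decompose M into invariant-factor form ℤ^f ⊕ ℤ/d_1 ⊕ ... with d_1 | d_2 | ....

Answer: M ≅ ℤ^1 ⊕ ℤ/5

Derivation:
rank_ℚ(R)=1; free=2−1=1
SNF(R) diag = [5] → torsion [5]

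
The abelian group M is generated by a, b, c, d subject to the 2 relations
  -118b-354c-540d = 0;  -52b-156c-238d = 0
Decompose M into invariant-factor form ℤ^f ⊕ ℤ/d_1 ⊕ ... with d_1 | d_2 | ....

rank_ℚ(R)=2; free=4−2=2
SNF(R) diag = [2, 2] → torsion [2, 2]

Answer: M ≅ ℤ^2 ⊕ ℤ/2 ⊕ ℤ/2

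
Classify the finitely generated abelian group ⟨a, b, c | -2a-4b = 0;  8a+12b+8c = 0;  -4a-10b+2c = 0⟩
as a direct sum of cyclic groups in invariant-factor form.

rank_ℚ(R)=3; free=3−3=0
SNF(R) diag = [2, 2, 4] → torsion [2, 2, 4]

Answer: M ≅ ℤ/2 ⊕ ℤ/2 ⊕ ℤ/4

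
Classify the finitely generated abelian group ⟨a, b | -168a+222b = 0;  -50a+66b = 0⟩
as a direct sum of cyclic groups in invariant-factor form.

rank_ℚ(R)=2; free=2−2=0
SNF(R) diag = [2, 6] → torsion [2, 6]

Answer: M ≅ ℤ/2 ⊕ ℤ/6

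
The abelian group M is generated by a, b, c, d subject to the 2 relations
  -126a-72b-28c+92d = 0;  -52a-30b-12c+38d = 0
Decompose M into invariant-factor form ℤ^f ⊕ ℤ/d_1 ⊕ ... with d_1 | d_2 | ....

rank_ℚ(R)=2; free=4−2=2
SNF(R) diag = [2, 2] → torsion [2, 2]

Answer: M ≅ ℤ^2 ⊕ ℤ/2 ⊕ ℤ/2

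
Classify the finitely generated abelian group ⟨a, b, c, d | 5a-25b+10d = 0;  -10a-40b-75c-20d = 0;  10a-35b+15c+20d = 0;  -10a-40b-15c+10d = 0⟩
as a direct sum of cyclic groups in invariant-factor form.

rank_ℚ(R)=4; free=4−4=0
SNF(R) diag = [5, 15, 15, 30] → torsion [5, 15, 15, 30]

Answer: M ≅ ℤ/5 ⊕ ℤ/15 ⊕ ℤ/15 ⊕ ℤ/30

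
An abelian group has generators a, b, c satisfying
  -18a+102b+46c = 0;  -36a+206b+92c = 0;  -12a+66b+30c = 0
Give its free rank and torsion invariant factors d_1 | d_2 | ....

Answer: M ≅ ℤ/2 ⊕ ℤ/2 ⊕ ℤ/6

Derivation:
rank_ℚ(R)=3; free=3−3=0
SNF(R) diag = [2, 2, 6] → torsion [2, 2, 6]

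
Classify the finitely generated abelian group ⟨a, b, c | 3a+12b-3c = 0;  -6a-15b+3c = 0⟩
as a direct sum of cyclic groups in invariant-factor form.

rank_ℚ(R)=2; free=3−2=1
SNF(R) diag = [3, 3] → torsion [3, 3]

Answer: M ≅ ℤ^1 ⊕ ℤ/3 ⊕ ℤ/3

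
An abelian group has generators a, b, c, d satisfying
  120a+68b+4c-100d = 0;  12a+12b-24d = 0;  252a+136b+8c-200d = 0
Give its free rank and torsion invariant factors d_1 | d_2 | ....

Answer: M ≅ ℤ^1 ⊕ ℤ/4 ⊕ ℤ/12 ⊕ ℤ/12

Derivation:
rank_ℚ(R)=3; free=4−3=1
SNF(R) diag = [4, 12, 12] → torsion [4, 12, 12]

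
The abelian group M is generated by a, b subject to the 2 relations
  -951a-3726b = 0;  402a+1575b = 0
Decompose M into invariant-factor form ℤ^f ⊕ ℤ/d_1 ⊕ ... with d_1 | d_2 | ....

Answer: M ≅ ℤ/3 ⊕ ℤ/9

Derivation:
rank_ℚ(R)=2; free=2−2=0
SNF(R) diag = [3, 9] → torsion [3, 9]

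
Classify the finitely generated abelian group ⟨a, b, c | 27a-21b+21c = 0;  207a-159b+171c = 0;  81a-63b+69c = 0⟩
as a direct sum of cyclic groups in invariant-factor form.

rank_ℚ(R)=3; free=3−3=0
SNF(R) diag = [3, 6, 18] → torsion [3, 6, 18]

Answer: M ≅ ℤ/3 ⊕ ℤ/6 ⊕ ℤ/18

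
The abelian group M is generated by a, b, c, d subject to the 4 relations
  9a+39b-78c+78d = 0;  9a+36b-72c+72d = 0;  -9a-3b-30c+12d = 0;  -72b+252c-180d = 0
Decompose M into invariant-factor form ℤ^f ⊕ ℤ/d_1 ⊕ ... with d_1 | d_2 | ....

rank_ℚ(R)=4; free=4−4=0
SNF(R) diag = [3, 9, 18, 36] → torsion [3, 9, 18, 36]

Answer: M ≅ ℤ/3 ⊕ ℤ/9 ⊕ ℤ/18 ⊕ ℤ/36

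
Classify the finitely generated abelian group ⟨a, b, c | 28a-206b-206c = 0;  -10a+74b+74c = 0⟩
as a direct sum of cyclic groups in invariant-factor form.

rank_ℚ(R)=2; free=3−2=1
SNF(R) diag = [2, 6] → torsion [2, 6]

Answer: M ≅ ℤ^1 ⊕ ℤ/2 ⊕ ℤ/6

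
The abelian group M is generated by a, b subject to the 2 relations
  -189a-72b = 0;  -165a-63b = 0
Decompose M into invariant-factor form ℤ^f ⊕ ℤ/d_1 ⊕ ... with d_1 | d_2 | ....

Answer: M ≅ ℤ/3 ⊕ ℤ/9

Derivation:
rank_ℚ(R)=2; free=2−2=0
SNF(R) diag = [3, 9] → torsion [3, 9]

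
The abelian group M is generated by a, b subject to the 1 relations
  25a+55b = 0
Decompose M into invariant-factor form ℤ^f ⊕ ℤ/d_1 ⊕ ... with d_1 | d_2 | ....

rank_ℚ(R)=1; free=2−1=1
SNF(R) diag = [5] → torsion [5]

Answer: M ≅ ℤ^1 ⊕ ℤ/5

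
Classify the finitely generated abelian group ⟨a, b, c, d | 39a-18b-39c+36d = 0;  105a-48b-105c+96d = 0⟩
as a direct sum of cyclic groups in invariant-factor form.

rank_ℚ(R)=2; free=4−2=2
SNF(R) diag = [3, 6] → torsion [3, 6]

Answer: M ≅ ℤ^2 ⊕ ℤ/3 ⊕ ℤ/6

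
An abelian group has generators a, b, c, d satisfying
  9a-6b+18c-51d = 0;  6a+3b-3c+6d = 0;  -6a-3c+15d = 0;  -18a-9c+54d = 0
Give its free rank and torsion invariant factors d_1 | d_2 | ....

rank_ℚ(R)=4; free=4−4=0
SNF(R) diag = [3, 3, 3, 9] → torsion [3, 3, 3, 9]

Answer: M ≅ ℤ/3 ⊕ ℤ/3 ⊕ ℤ/3 ⊕ ℤ/9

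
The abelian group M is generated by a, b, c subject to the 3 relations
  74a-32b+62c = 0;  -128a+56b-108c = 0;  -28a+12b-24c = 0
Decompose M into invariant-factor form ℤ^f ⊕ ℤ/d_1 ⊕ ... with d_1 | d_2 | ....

rank_ℚ(R)=3; free=3−3=0
SNF(R) diag = [2, 4, 4] → torsion [2, 4, 4]

Answer: M ≅ ℤ/2 ⊕ ℤ/4 ⊕ ℤ/4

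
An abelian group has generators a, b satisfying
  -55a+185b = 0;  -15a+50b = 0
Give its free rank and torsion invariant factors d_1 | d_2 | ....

Answer: M ≅ ℤ/5 ⊕ ℤ/5

Derivation:
rank_ℚ(R)=2; free=2−2=0
SNF(R) diag = [5, 5] → torsion [5, 5]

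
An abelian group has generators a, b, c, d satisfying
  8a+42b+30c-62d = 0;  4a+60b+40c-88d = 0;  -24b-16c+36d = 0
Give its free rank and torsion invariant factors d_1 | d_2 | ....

rank_ℚ(R)=3; free=4−3=1
SNF(R) diag = [2, 4, 12] → torsion [2, 4, 12]

Answer: M ≅ ℤ^1 ⊕ ℤ/2 ⊕ ℤ/4 ⊕ ℤ/12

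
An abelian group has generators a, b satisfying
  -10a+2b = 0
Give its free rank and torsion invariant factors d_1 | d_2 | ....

Answer: M ≅ ℤ^1 ⊕ ℤ/2

Derivation:
rank_ℚ(R)=1; free=2−1=1
SNF(R) diag = [2] → torsion [2]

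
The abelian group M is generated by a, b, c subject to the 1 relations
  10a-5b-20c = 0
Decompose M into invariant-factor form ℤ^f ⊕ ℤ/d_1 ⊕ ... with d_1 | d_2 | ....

rank_ℚ(R)=1; free=3−1=2
SNF(R) diag = [5] → torsion [5]

Answer: M ≅ ℤ^2 ⊕ ℤ/5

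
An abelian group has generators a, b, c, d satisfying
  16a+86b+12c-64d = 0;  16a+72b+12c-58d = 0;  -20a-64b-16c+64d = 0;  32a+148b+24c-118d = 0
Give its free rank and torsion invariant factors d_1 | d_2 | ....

Answer: M ≅ ℤ/2 ⊕ ℤ/2 ⊕ ℤ/4 ⊕ ℤ/4

Derivation:
rank_ℚ(R)=4; free=4−4=0
SNF(R) diag = [2, 2, 4, 4] → torsion [2, 2, 4, 4]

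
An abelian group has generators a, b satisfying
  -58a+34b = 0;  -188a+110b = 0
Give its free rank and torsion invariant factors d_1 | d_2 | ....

rank_ℚ(R)=2; free=2−2=0
SNF(R) diag = [2, 6] → torsion [2, 6]

Answer: M ≅ ℤ/2 ⊕ ℤ/6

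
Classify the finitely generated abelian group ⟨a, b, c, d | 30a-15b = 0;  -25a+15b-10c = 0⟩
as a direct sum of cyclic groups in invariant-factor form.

rank_ℚ(R)=2; free=4−2=2
SNF(R) diag = [5, 15] → torsion [5, 15]

Answer: M ≅ ℤ^2 ⊕ ℤ/5 ⊕ ℤ/15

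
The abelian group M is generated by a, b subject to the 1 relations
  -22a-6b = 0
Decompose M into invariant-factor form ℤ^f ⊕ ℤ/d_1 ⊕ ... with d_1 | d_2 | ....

rank_ℚ(R)=1; free=2−1=1
SNF(R) diag = [2] → torsion [2]

Answer: M ≅ ℤ^1 ⊕ ℤ/2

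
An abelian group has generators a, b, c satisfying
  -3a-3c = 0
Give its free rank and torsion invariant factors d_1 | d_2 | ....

Answer: M ≅ ℤ^2 ⊕ ℤ/3

Derivation:
rank_ℚ(R)=1; free=3−1=2
SNF(R) diag = [3] → torsion [3]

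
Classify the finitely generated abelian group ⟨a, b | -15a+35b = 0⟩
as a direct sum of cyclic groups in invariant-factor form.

rank_ℚ(R)=1; free=2−1=1
SNF(R) diag = [5] → torsion [5]

Answer: M ≅ ℤ^1 ⊕ ℤ/5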